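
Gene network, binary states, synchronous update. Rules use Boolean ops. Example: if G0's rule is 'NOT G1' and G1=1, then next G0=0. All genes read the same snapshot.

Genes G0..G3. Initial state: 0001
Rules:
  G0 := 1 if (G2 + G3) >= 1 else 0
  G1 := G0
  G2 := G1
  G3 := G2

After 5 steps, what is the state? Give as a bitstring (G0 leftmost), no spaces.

Step 1: G0=(0+1>=1)=1 G1=G0=0 G2=G1=0 G3=G2=0 -> 1000
Step 2: G0=(0+0>=1)=0 G1=G0=1 G2=G1=0 G3=G2=0 -> 0100
Step 3: G0=(0+0>=1)=0 G1=G0=0 G2=G1=1 G3=G2=0 -> 0010
Step 4: G0=(1+0>=1)=1 G1=G0=0 G2=G1=0 G3=G2=1 -> 1001
Step 5: G0=(0+1>=1)=1 G1=G0=1 G2=G1=0 G3=G2=0 -> 1100

1100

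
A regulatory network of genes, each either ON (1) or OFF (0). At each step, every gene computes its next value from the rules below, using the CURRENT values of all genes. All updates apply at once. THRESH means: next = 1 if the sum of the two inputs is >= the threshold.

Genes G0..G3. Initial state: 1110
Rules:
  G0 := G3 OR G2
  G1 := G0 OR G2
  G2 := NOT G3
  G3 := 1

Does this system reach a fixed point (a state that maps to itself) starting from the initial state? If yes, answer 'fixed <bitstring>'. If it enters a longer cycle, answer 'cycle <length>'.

Step 0: 1110
Step 1: G0=G3|G2=0|1=1 G1=G0|G2=1|1=1 G2=NOT G3=NOT 0=1 G3=1(const) -> 1111
Step 2: G0=G3|G2=1|1=1 G1=G0|G2=1|1=1 G2=NOT G3=NOT 1=0 G3=1(const) -> 1101
Step 3: G0=G3|G2=1|0=1 G1=G0|G2=1|0=1 G2=NOT G3=NOT 1=0 G3=1(const) -> 1101
Fixed point reached at step 2: 1101

Answer: fixed 1101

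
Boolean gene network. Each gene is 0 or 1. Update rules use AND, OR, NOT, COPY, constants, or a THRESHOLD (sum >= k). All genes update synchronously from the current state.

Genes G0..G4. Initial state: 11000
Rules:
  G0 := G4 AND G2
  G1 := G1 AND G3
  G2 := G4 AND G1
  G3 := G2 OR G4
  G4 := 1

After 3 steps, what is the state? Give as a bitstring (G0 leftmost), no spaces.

Step 1: G0=G4&G2=0&0=0 G1=G1&G3=1&0=0 G2=G4&G1=0&1=0 G3=G2|G4=0|0=0 G4=1(const) -> 00001
Step 2: G0=G4&G2=1&0=0 G1=G1&G3=0&0=0 G2=G4&G1=1&0=0 G3=G2|G4=0|1=1 G4=1(const) -> 00011
Step 3: G0=G4&G2=1&0=0 G1=G1&G3=0&1=0 G2=G4&G1=1&0=0 G3=G2|G4=0|1=1 G4=1(const) -> 00011

00011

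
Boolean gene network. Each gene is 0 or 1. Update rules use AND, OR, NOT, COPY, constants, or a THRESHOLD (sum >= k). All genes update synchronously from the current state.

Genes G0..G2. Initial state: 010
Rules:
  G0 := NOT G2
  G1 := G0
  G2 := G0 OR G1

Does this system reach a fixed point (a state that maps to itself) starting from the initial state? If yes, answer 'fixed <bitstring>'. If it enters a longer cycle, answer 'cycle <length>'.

Answer: cycle 5

Derivation:
Step 0: 010
Step 1: G0=NOT G2=NOT 0=1 G1=G0=0 G2=G0|G1=0|1=1 -> 101
Step 2: G0=NOT G2=NOT 1=0 G1=G0=1 G2=G0|G1=1|0=1 -> 011
Step 3: G0=NOT G2=NOT 1=0 G1=G0=0 G2=G0|G1=0|1=1 -> 001
Step 4: G0=NOT G2=NOT 1=0 G1=G0=0 G2=G0|G1=0|0=0 -> 000
Step 5: G0=NOT G2=NOT 0=1 G1=G0=0 G2=G0|G1=0|0=0 -> 100
Step 6: G0=NOT G2=NOT 0=1 G1=G0=1 G2=G0|G1=1|0=1 -> 111
Step 7: G0=NOT G2=NOT 1=0 G1=G0=1 G2=G0|G1=1|1=1 -> 011
Cycle of length 5 starting at step 2 -> no fixed point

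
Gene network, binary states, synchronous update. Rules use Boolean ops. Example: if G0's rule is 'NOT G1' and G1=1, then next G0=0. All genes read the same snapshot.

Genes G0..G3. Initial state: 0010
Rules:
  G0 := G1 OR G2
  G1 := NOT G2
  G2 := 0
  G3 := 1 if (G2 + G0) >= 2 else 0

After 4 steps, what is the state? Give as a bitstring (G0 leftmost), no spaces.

Step 1: G0=G1|G2=0|1=1 G1=NOT G2=NOT 1=0 G2=0(const) G3=(1+0>=2)=0 -> 1000
Step 2: G0=G1|G2=0|0=0 G1=NOT G2=NOT 0=1 G2=0(const) G3=(0+1>=2)=0 -> 0100
Step 3: G0=G1|G2=1|0=1 G1=NOT G2=NOT 0=1 G2=0(const) G3=(0+0>=2)=0 -> 1100
Step 4: G0=G1|G2=1|0=1 G1=NOT G2=NOT 0=1 G2=0(const) G3=(0+1>=2)=0 -> 1100

1100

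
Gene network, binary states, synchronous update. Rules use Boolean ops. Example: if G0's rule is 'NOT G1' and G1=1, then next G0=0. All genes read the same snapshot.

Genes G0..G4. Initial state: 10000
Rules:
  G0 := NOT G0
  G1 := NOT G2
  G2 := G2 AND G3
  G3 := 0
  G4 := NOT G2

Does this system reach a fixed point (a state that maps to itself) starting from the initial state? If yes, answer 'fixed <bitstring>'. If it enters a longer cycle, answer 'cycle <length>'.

Step 0: 10000
Step 1: G0=NOT G0=NOT 1=0 G1=NOT G2=NOT 0=1 G2=G2&G3=0&0=0 G3=0(const) G4=NOT G2=NOT 0=1 -> 01001
Step 2: G0=NOT G0=NOT 0=1 G1=NOT G2=NOT 0=1 G2=G2&G3=0&0=0 G3=0(const) G4=NOT G2=NOT 0=1 -> 11001
Step 3: G0=NOT G0=NOT 1=0 G1=NOT G2=NOT 0=1 G2=G2&G3=0&0=0 G3=0(const) G4=NOT G2=NOT 0=1 -> 01001
Cycle of length 2 starting at step 1 -> no fixed point

Answer: cycle 2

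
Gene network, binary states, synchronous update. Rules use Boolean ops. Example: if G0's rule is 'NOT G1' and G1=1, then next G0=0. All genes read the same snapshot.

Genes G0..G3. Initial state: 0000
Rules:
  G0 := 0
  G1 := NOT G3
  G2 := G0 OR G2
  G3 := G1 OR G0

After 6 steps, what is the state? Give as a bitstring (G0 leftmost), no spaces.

Step 1: G0=0(const) G1=NOT G3=NOT 0=1 G2=G0|G2=0|0=0 G3=G1|G0=0|0=0 -> 0100
Step 2: G0=0(const) G1=NOT G3=NOT 0=1 G2=G0|G2=0|0=0 G3=G1|G0=1|0=1 -> 0101
Step 3: G0=0(const) G1=NOT G3=NOT 1=0 G2=G0|G2=0|0=0 G3=G1|G0=1|0=1 -> 0001
Step 4: G0=0(const) G1=NOT G3=NOT 1=0 G2=G0|G2=0|0=0 G3=G1|G0=0|0=0 -> 0000
Step 5: G0=0(const) G1=NOT G3=NOT 0=1 G2=G0|G2=0|0=0 G3=G1|G0=0|0=0 -> 0100
Step 6: G0=0(const) G1=NOT G3=NOT 0=1 G2=G0|G2=0|0=0 G3=G1|G0=1|0=1 -> 0101

0101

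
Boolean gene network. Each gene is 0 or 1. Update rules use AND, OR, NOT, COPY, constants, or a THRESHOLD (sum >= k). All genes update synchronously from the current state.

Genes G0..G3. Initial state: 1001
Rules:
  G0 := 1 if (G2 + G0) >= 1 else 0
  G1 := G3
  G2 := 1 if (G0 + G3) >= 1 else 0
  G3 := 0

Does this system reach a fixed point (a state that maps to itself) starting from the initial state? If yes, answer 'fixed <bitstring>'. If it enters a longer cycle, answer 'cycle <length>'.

Step 0: 1001
Step 1: G0=(0+1>=1)=1 G1=G3=1 G2=(1+1>=1)=1 G3=0(const) -> 1110
Step 2: G0=(1+1>=1)=1 G1=G3=0 G2=(1+0>=1)=1 G3=0(const) -> 1010
Step 3: G0=(1+1>=1)=1 G1=G3=0 G2=(1+0>=1)=1 G3=0(const) -> 1010
Fixed point reached at step 2: 1010

Answer: fixed 1010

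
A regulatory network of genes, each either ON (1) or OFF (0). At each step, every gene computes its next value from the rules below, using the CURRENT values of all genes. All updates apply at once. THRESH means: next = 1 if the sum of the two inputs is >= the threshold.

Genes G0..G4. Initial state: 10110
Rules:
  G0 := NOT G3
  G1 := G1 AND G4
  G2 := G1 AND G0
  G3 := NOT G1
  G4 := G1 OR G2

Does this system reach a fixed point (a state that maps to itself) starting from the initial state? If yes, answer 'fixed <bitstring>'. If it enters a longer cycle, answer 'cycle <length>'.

Step 0: 10110
Step 1: G0=NOT G3=NOT 1=0 G1=G1&G4=0&0=0 G2=G1&G0=0&1=0 G3=NOT G1=NOT 0=1 G4=G1|G2=0|1=1 -> 00011
Step 2: G0=NOT G3=NOT 1=0 G1=G1&G4=0&1=0 G2=G1&G0=0&0=0 G3=NOT G1=NOT 0=1 G4=G1|G2=0|0=0 -> 00010
Step 3: G0=NOT G3=NOT 1=0 G1=G1&G4=0&0=0 G2=G1&G0=0&0=0 G3=NOT G1=NOT 0=1 G4=G1|G2=0|0=0 -> 00010
Fixed point reached at step 2: 00010

Answer: fixed 00010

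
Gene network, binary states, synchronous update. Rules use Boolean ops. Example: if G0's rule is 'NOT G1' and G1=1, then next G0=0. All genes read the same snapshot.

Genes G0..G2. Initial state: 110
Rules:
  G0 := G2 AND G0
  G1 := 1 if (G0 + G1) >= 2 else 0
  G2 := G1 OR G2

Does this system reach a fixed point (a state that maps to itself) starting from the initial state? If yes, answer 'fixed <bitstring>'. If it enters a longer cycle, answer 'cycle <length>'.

Step 0: 110
Step 1: G0=G2&G0=0&1=0 G1=(1+1>=2)=1 G2=G1|G2=1|0=1 -> 011
Step 2: G0=G2&G0=1&0=0 G1=(0+1>=2)=0 G2=G1|G2=1|1=1 -> 001
Step 3: G0=G2&G0=1&0=0 G1=(0+0>=2)=0 G2=G1|G2=0|1=1 -> 001
Fixed point reached at step 2: 001

Answer: fixed 001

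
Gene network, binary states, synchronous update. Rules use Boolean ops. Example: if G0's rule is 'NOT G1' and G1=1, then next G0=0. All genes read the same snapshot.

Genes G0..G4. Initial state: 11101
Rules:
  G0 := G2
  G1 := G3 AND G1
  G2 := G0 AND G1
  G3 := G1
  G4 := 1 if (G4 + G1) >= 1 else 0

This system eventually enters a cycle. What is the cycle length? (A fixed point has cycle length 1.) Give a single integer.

Step 0: 11101
Step 1: G0=G2=1 G1=G3&G1=0&1=0 G2=G0&G1=1&1=1 G3=G1=1 G4=(1+1>=1)=1 -> 10111
Step 2: G0=G2=1 G1=G3&G1=1&0=0 G2=G0&G1=1&0=0 G3=G1=0 G4=(1+0>=1)=1 -> 10001
Step 3: G0=G2=0 G1=G3&G1=0&0=0 G2=G0&G1=1&0=0 G3=G1=0 G4=(1+0>=1)=1 -> 00001
Step 4: G0=G2=0 G1=G3&G1=0&0=0 G2=G0&G1=0&0=0 G3=G1=0 G4=(1+0>=1)=1 -> 00001
State from step 4 equals state from step 3 -> cycle length 1

Answer: 1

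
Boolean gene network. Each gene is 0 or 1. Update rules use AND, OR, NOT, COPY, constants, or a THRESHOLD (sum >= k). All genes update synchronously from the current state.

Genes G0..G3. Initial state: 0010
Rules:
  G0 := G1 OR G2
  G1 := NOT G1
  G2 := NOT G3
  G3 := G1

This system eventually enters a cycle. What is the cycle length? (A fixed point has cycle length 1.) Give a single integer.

Answer: 2

Derivation:
Step 0: 0010
Step 1: G0=G1|G2=0|1=1 G1=NOT G1=NOT 0=1 G2=NOT G3=NOT 0=1 G3=G1=0 -> 1110
Step 2: G0=G1|G2=1|1=1 G1=NOT G1=NOT 1=0 G2=NOT G3=NOT 0=1 G3=G1=1 -> 1011
Step 3: G0=G1|G2=0|1=1 G1=NOT G1=NOT 0=1 G2=NOT G3=NOT 1=0 G3=G1=0 -> 1100
Step 4: G0=G1|G2=1|0=1 G1=NOT G1=NOT 1=0 G2=NOT G3=NOT 0=1 G3=G1=1 -> 1011
State from step 4 equals state from step 2 -> cycle length 2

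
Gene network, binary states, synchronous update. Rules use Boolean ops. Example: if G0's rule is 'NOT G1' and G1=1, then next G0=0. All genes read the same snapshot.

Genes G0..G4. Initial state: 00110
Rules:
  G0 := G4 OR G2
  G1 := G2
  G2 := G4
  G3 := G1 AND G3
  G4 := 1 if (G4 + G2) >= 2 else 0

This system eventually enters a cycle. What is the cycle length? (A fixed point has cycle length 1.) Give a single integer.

Answer: 1

Derivation:
Step 0: 00110
Step 1: G0=G4|G2=0|1=1 G1=G2=1 G2=G4=0 G3=G1&G3=0&1=0 G4=(0+1>=2)=0 -> 11000
Step 2: G0=G4|G2=0|0=0 G1=G2=0 G2=G4=0 G3=G1&G3=1&0=0 G4=(0+0>=2)=0 -> 00000
Step 3: G0=G4|G2=0|0=0 G1=G2=0 G2=G4=0 G3=G1&G3=0&0=0 G4=(0+0>=2)=0 -> 00000
State from step 3 equals state from step 2 -> cycle length 1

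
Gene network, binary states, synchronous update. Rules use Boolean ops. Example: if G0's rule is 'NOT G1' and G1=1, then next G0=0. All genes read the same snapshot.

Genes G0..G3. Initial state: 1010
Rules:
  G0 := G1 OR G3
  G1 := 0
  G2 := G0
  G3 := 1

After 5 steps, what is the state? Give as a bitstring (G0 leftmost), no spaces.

Step 1: G0=G1|G3=0|0=0 G1=0(const) G2=G0=1 G3=1(const) -> 0011
Step 2: G0=G1|G3=0|1=1 G1=0(const) G2=G0=0 G3=1(const) -> 1001
Step 3: G0=G1|G3=0|1=1 G1=0(const) G2=G0=1 G3=1(const) -> 1011
Step 4: G0=G1|G3=0|1=1 G1=0(const) G2=G0=1 G3=1(const) -> 1011
Step 5: G0=G1|G3=0|1=1 G1=0(const) G2=G0=1 G3=1(const) -> 1011

1011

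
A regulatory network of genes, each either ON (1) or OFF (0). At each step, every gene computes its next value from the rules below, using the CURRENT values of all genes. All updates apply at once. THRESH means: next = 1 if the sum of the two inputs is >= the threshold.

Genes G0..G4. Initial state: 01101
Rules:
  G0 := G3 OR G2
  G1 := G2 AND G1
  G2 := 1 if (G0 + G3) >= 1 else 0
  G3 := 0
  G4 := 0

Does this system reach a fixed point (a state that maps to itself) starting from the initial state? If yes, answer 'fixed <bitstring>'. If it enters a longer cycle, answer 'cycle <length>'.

Step 0: 01101
Step 1: G0=G3|G2=0|1=1 G1=G2&G1=1&1=1 G2=(0+0>=1)=0 G3=0(const) G4=0(const) -> 11000
Step 2: G0=G3|G2=0|0=0 G1=G2&G1=0&1=0 G2=(1+0>=1)=1 G3=0(const) G4=0(const) -> 00100
Step 3: G0=G3|G2=0|1=1 G1=G2&G1=1&0=0 G2=(0+0>=1)=0 G3=0(const) G4=0(const) -> 10000
Step 4: G0=G3|G2=0|0=0 G1=G2&G1=0&0=0 G2=(1+0>=1)=1 G3=0(const) G4=0(const) -> 00100
Cycle of length 2 starting at step 2 -> no fixed point

Answer: cycle 2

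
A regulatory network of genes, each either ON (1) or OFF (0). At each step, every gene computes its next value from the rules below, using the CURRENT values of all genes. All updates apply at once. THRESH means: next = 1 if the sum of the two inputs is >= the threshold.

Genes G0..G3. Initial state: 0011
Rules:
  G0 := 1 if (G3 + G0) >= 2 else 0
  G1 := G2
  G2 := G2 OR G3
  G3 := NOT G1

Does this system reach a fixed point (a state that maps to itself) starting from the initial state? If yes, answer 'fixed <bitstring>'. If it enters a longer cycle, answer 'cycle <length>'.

Answer: fixed 0110

Derivation:
Step 0: 0011
Step 1: G0=(1+0>=2)=0 G1=G2=1 G2=G2|G3=1|1=1 G3=NOT G1=NOT 0=1 -> 0111
Step 2: G0=(1+0>=2)=0 G1=G2=1 G2=G2|G3=1|1=1 G3=NOT G1=NOT 1=0 -> 0110
Step 3: G0=(0+0>=2)=0 G1=G2=1 G2=G2|G3=1|0=1 G3=NOT G1=NOT 1=0 -> 0110
Fixed point reached at step 2: 0110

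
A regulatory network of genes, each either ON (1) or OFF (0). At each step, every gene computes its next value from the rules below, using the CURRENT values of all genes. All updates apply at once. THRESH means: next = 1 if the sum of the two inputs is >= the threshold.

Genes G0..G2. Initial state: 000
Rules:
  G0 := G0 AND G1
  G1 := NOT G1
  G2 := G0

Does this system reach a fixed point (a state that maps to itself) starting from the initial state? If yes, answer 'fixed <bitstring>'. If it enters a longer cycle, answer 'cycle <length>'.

Step 0: 000
Step 1: G0=G0&G1=0&0=0 G1=NOT G1=NOT 0=1 G2=G0=0 -> 010
Step 2: G0=G0&G1=0&1=0 G1=NOT G1=NOT 1=0 G2=G0=0 -> 000
Cycle of length 2 starting at step 0 -> no fixed point

Answer: cycle 2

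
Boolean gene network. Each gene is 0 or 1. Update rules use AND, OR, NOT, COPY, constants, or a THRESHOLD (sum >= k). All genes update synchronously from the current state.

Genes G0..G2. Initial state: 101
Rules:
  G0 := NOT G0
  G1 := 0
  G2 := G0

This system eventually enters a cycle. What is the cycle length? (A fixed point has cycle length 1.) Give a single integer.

Answer: 2

Derivation:
Step 0: 101
Step 1: G0=NOT G0=NOT 1=0 G1=0(const) G2=G0=1 -> 001
Step 2: G0=NOT G0=NOT 0=1 G1=0(const) G2=G0=0 -> 100
Step 3: G0=NOT G0=NOT 1=0 G1=0(const) G2=G0=1 -> 001
State from step 3 equals state from step 1 -> cycle length 2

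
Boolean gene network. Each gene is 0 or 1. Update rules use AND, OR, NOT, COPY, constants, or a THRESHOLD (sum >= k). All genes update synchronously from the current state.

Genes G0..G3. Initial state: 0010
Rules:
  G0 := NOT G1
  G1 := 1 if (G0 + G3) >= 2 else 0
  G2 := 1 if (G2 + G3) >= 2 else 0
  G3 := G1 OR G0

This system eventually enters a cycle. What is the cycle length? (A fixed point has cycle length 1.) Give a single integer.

Step 0: 0010
Step 1: G0=NOT G1=NOT 0=1 G1=(0+0>=2)=0 G2=(1+0>=2)=0 G3=G1|G0=0|0=0 -> 1000
Step 2: G0=NOT G1=NOT 0=1 G1=(1+0>=2)=0 G2=(0+0>=2)=0 G3=G1|G0=0|1=1 -> 1001
Step 3: G0=NOT G1=NOT 0=1 G1=(1+1>=2)=1 G2=(0+1>=2)=0 G3=G1|G0=0|1=1 -> 1101
Step 4: G0=NOT G1=NOT 1=0 G1=(1+1>=2)=1 G2=(0+1>=2)=0 G3=G1|G0=1|1=1 -> 0101
Step 5: G0=NOT G1=NOT 1=0 G1=(0+1>=2)=0 G2=(0+1>=2)=0 G3=G1|G0=1|0=1 -> 0001
Step 6: G0=NOT G1=NOT 0=1 G1=(0+1>=2)=0 G2=(0+1>=2)=0 G3=G1|G0=0|0=0 -> 1000
State from step 6 equals state from step 1 -> cycle length 5

Answer: 5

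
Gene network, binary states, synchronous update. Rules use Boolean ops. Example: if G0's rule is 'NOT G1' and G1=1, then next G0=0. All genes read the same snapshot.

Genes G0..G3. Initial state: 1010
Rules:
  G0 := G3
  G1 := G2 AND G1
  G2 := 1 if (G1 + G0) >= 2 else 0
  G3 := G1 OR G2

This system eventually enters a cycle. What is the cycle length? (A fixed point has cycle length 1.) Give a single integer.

Answer: 1

Derivation:
Step 0: 1010
Step 1: G0=G3=0 G1=G2&G1=1&0=0 G2=(0+1>=2)=0 G3=G1|G2=0|1=1 -> 0001
Step 2: G0=G3=1 G1=G2&G1=0&0=0 G2=(0+0>=2)=0 G3=G1|G2=0|0=0 -> 1000
Step 3: G0=G3=0 G1=G2&G1=0&0=0 G2=(0+1>=2)=0 G3=G1|G2=0|0=0 -> 0000
Step 4: G0=G3=0 G1=G2&G1=0&0=0 G2=(0+0>=2)=0 G3=G1|G2=0|0=0 -> 0000
State from step 4 equals state from step 3 -> cycle length 1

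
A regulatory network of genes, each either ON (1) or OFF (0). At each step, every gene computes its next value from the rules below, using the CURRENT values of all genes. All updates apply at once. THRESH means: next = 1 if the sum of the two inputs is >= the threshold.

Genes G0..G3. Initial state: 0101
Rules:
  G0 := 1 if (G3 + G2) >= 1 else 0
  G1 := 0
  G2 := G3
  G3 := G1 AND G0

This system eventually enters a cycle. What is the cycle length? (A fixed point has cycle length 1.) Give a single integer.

Answer: 1

Derivation:
Step 0: 0101
Step 1: G0=(1+0>=1)=1 G1=0(const) G2=G3=1 G3=G1&G0=1&0=0 -> 1010
Step 2: G0=(0+1>=1)=1 G1=0(const) G2=G3=0 G3=G1&G0=0&1=0 -> 1000
Step 3: G0=(0+0>=1)=0 G1=0(const) G2=G3=0 G3=G1&G0=0&1=0 -> 0000
Step 4: G0=(0+0>=1)=0 G1=0(const) G2=G3=0 G3=G1&G0=0&0=0 -> 0000
State from step 4 equals state from step 3 -> cycle length 1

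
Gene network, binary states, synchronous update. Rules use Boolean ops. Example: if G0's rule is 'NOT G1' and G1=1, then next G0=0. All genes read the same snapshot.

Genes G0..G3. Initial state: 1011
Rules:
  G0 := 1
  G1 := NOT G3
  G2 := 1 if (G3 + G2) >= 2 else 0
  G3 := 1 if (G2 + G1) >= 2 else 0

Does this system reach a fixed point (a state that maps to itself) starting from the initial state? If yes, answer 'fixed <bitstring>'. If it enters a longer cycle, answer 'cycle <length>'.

Answer: fixed 1100

Derivation:
Step 0: 1011
Step 1: G0=1(const) G1=NOT G3=NOT 1=0 G2=(1+1>=2)=1 G3=(1+0>=2)=0 -> 1010
Step 2: G0=1(const) G1=NOT G3=NOT 0=1 G2=(0+1>=2)=0 G3=(1+0>=2)=0 -> 1100
Step 3: G0=1(const) G1=NOT G3=NOT 0=1 G2=(0+0>=2)=0 G3=(0+1>=2)=0 -> 1100
Fixed point reached at step 2: 1100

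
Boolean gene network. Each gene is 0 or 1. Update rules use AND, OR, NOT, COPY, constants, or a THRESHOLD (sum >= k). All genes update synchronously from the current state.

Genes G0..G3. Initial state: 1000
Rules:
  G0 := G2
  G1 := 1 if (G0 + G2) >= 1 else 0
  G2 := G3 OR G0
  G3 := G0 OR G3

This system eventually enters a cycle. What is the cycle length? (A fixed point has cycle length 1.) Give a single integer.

Step 0: 1000
Step 1: G0=G2=0 G1=(1+0>=1)=1 G2=G3|G0=0|1=1 G3=G0|G3=1|0=1 -> 0111
Step 2: G0=G2=1 G1=(0+1>=1)=1 G2=G3|G0=1|0=1 G3=G0|G3=0|1=1 -> 1111
Step 3: G0=G2=1 G1=(1+1>=1)=1 G2=G3|G0=1|1=1 G3=G0|G3=1|1=1 -> 1111
State from step 3 equals state from step 2 -> cycle length 1

Answer: 1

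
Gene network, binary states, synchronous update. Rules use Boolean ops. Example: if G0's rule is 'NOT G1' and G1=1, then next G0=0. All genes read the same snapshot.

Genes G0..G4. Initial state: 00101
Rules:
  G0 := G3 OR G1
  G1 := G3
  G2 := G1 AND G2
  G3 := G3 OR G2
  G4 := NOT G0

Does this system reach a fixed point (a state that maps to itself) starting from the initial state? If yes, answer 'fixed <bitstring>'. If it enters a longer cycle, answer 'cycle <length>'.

Answer: fixed 11010

Derivation:
Step 0: 00101
Step 1: G0=G3|G1=0|0=0 G1=G3=0 G2=G1&G2=0&1=0 G3=G3|G2=0|1=1 G4=NOT G0=NOT 0=1 -> 00011
Step 2: G0=G3|G1=1|0=1 G1=G3=1 G2=G1&G2=0&0=0 G3=G3|G2=1|0=1 G4=NOT G0=NOT 0=1 -> 11011
Step 3: G0=G3|G1=1|1=1 G1=G3=1 G2=G1&G2=1&0=0 G3=G3|G2=1|0=1 G4=NOT G0=NOT 1=0 -> 11010
Step 4: G0=G3|G1=1|1=1 G1=G3=1 G2=G1&G2=1&0=0 G3=G3|G2=1|0=1 G4=NOT G0=NOT 1=0 -> 11010
Fixed point reached at step 3: 11010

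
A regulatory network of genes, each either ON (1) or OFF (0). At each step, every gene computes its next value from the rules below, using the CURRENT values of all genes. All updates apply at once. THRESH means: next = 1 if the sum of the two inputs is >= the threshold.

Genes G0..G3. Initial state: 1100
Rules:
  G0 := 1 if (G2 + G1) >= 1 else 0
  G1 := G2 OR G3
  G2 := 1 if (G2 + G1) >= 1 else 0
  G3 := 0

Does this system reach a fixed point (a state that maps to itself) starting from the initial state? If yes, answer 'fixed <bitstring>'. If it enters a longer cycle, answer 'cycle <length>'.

Answer: fixed 1110

Derivation:
Step 0: 1100
Step 1: G0=(0+1>=1)=1 G1=G2|G3=0|0=0 G2=(0+1>=1)=1 G3=0(const) -> 1010
Step 2: G0=(1+0>=1)=1 G1=G2|G3=1|0=1 G2=(1+0>=1)=1 G3=0(const) -> 1110
Step 3: G0=(1+1>=1)=1 G1=G2|G3=1|0=1 G2=(1+1>=1)=1 G3=0(const) -> 1110
Fixed point reached at step 2: 1110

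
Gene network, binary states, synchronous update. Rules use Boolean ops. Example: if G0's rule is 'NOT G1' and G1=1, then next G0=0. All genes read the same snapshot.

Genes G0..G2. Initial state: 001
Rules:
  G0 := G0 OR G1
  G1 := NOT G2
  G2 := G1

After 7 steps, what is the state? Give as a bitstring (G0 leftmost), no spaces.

Step 1: G0=G0|G1=0|0=0 G1=NOT G2=NOT 1=0 G2=G1=0 -> 000
Step 2: G0=G0|G1=0|0=0 G1=NOT G2=NOT 0=1 G2=G1=0 -> 010
Step 3: G0=G0|G1=0|1=1 G1=NOT G2=NOT 0=1 G2=G1=1 -> 111
Step 4: G0=G0|G1=1|1=1 G1=NOT G2=NOT 1=0 G2=G1=1 -> 101
Step 5: G0=G0|G1=1|0=1 G1=NOT G2=NOT 1=0 G2=G1=0 -> 100
Step 6: G0=G0|G1=1|0=1 G1=NOT G2=NOT 0=1 G2=G1=0 -> 110
Step 7: G0=G0|G1=1|1=1 G1=NOT G2=NOT 0=1 G2=G1=1 -> 111

111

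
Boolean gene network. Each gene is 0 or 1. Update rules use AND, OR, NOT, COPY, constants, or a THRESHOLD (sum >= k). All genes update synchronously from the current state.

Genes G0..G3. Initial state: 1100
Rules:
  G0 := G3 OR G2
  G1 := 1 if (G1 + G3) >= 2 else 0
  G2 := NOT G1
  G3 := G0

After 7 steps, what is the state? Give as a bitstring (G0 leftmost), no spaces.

Step 1: G0=G3|G2=0|0=0 G1=(1+0>=2)=0 G2=NOT G1=NOT 1=0 G3=G0=1 -> 0001
Step 2: G0=G3|G2=1|0=1 G1=(0+1>=2)=0 G2=NOT G1=NOT 0=1 G3=G0=0 -> 1010
Step 3: G0=G3|G2=0|1=1 G1=(0+0>=2)=0 G2=NOT G1=NOT 0=1 G3=G0=1 -> 1011
Step 4: G0=G3|G2=1|1=1 G1=(0+1>=2)=0 G2=NOT G1=NOT 0=1 G3=G0=1 -> 1011
Step 5: G0=G3|G2=1|1=1 G1=(0+1>=2)=0 G2=NOT G1=NOT 0=1 G3=G0=1 -> 1011
Step 6: G0=G3|G2=1|1=1 G1=(0+1>=2)=0 G2=NOT G1=NOT 0=1 G3=G0=1 -> 1011
Step 7: G0=G3|G2=1|1=1 G1=(0+1>=2)=0 G2=NOT G1=NOT 0=1 G3=G0=1 -> 1011

1011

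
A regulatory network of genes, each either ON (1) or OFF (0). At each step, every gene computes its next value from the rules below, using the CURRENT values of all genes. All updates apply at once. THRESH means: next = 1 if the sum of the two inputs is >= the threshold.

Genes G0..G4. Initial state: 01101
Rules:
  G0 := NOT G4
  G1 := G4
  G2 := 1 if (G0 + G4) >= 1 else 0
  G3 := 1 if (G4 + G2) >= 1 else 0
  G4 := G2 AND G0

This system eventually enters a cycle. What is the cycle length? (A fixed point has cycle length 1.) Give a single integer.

Step 0: 01101
Step 1: G0=NOT G4=NOT 1=0 G1=G4=1 G2=(0+1>=1)=1 G3=(1+1>=1)=1 G4=G2&G0=1&0=0 -> 01110
Step 2: G0=NOT G4=NOT 0=1 G1=G4=0 G2=(0+0>=1)=0 G3=(0+1>=1)=1 G4=G2&G0=1&0=0 -> 10010
Step 3: G0=NOT G4=NOT 0=1 G1=G4=0 G2=(1+0>=1)=1 G3=(0+0>=1)=0 G4=G2&G0=0&1=0 -> 10100
Step 4: G0=NOT G4=NOT 0=1 G1=G4=0 G2=(1+0>=1)=1 G3=(0+1>=1)=1 G4=G2&G0=1&1=1 -> 10111
Step 5: G0=NOT G4=NOT 1=0 G1=G4=1 G2=(1+1>=1)=1 G3=(1+1>=1)=1 G4=G2&G0=1&1=1 -> 01111
Step 6: G0=NOT G4=NOT 1=0 G1=G4=1 G2=(0+1>=1)=1 G3=(1+1>=1)=1 G4=G2&G0=1&0=0 -> 01110
State from step 6 equals state from step 1 -> cycle length 5

Answer: 5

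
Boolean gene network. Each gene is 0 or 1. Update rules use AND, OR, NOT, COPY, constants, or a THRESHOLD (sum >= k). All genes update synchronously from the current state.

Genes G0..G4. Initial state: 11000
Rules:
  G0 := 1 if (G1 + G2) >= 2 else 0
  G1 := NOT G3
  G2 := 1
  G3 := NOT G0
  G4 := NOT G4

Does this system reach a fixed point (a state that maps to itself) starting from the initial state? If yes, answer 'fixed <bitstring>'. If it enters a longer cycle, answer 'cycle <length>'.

Answer: cycle 6

Derivation:
Step 0: 11000
Step 1: G0=(1+0>=2)=0 G1=NOT G3=NOT 0=1 G2=1(const) G3=NOT G0=NOT 1=0 G4=NOT G4=NOT 0=1 -> 01101
Step 2: G0=(1+1>=2)=1 G1=NOT G3=NOT 0=1 G2=1(const) G3=NOT G0=NOT 0=1 G4=NOT G4=NOT 1=0 -> 11110
Step 3: G0=(1+1>=2)=1 G1=NOT G3=NOT 1=0 G2=1(const) G3=NOT G0=NOT 1=0 G4=NOT G4=NOT 0=1 -> 10101
Step 4: G0=(0+1>=2)=0 G1=NOT G3=NOT 0=1 G2=1(const) G3=NOT G0=NOT 1=0 G4=NOT G4=NOT 1=0 -> 01100
Step 5: G0=(1+1>=2)=1 G1=NOT G3=NOT 0=1 G2=1(const) G3=NOT G0=NOT 0=1 G4=NOT G4=NOT 0=1 -> 11111
Step 6: G0=(1+1>=2)=1 G1=NOT G3=NOT 1=0 G2=1(const) G3=NOT G0=NOT 1=0 G4=NOT G4=NOT 1=0 -> 10100
Step 7: G0=(0+1>=2)=0 G1=NOT G3=NOT 0=1 G2=1(const) G3=NOT G0=NOT 1=0 G4=NOT G4=NOT 0=1 -> 01101
Cycle of length 6 starting at step 1 -> no fixed point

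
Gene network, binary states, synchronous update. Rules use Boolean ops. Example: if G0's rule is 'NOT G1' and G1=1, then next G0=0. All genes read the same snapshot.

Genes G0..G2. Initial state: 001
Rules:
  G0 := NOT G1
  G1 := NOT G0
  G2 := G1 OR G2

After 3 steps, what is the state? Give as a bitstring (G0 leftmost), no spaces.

Step 1: G0=NOT G1=NOT 0=1 G1=NOT G0=NOT 0=1 G2=G1|G2=0|1=1 -> 111
Step 2: G0=NOT G1=NOT 1=0 G1=NOT G0=NOT 1=0 G2=G1|G2=1|1=1 -> 001
Step 3: G0=NOT G1=NOT 0=1 G1=NOT G0=NOT 0=1 G2=G1|G2=0|1=1 -> 111

111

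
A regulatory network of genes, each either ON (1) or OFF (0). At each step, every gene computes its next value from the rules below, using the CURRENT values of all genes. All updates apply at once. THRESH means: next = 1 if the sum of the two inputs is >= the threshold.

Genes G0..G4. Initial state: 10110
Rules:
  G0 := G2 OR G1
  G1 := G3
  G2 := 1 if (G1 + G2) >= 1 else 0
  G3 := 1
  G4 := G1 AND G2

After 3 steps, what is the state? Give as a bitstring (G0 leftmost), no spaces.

Step 1: G0=G2|G1=1|0=1 G1=G3=1 G2=(0+1>=1)=1 G3=1(const) G4=G1&G2=0&1=0 -> 11110
Step 2: G0=G2|G1=1|1=1 G1=G3=1 G2=(1+1>=1)=1 G3=1(const) G4=G1&G2=1&1=1 -> 11111
Step 3: G0=G2|G1=1|1=1 G1=G3=1 G2=(1+1>=1)=1 G3=1(const) G4=G1&G2=1&1=1 -> 11111

11111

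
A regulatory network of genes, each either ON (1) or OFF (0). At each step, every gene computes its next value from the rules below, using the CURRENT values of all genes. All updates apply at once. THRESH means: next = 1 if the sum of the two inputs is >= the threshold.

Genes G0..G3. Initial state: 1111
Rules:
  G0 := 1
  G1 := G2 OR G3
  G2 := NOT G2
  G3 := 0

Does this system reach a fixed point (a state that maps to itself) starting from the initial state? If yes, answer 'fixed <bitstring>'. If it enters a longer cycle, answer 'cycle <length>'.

Step 0: 1111
Step 1: G0=1(const) G1=G2|G3=1|1=1 G2=NOT G2=NOT 1=0 G3=0(const) -> 1100
Step 2: G0=1(const) G1=G2|G3=0|0=0 G2=NOT G2=NOT 0=1 G3=0(const) -> 1010
Step 3: G0=1(const) G1=G2|G3=1|0=1 G2=NOT G2=NOT 1=0 G3=0(const) -> 1100
Cycle of length 2 starting at step 1 -> no fixed point

Answer: cycle 2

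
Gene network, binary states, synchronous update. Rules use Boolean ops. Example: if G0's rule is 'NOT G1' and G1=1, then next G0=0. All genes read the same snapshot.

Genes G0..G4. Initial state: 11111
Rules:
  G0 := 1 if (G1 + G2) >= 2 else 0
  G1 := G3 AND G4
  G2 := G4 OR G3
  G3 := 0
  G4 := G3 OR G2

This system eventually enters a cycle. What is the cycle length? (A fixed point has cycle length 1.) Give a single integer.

Answer: 1

Derivation:
Step 0: 11111
Step 1: G0=(1+1>=2)=1 G1=G3&G4=1&1=1 G2=G4|G3=1|1=1 G3=0(const) G4=G3|G2=1|1=1 -> 11101
Step 2: G0=(1+1>=2)=1 G1=G3&G4=0&1=0 G2=G4|G3=1|0=1 G3=0(const) G4=G3|G2=0|1=1 -> 10101
Step 3: G0=(0+1>=2)=0 G1=G3&G4=0&1=0 G2=G4|G3=1|0=1 G3=0(const) G4=G3|G2=0|1=1 -> 00101
Step 4: G0=(0+1>=2)=0 G1=G3&G4=0&1=0 G2=G4|G3=1|0=1 G3=0(const) G4=G3|G2=0|1=1 -> 00101
State from step 4 equals state from step 3 -> cycle length 1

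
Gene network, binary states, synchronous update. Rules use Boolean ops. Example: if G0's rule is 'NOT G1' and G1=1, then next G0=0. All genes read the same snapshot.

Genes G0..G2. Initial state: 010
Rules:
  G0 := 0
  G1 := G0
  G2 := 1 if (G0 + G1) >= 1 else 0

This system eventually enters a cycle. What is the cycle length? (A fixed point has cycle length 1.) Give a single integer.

Answer: 1

Derivation:
Step 0: 010
Step 1: G0=0(const) G1=G0=0 G2=(0+1>=1)=1 -> 001
Step 2: G0=0(const) G1=G0=0 G2=(0+0>=1)=0 -> 000
Step 3: G0=0(const) G1=G0=0 G2=(0+0>=1)=0 -> 000
State from step 3 equals state from step 2 -> cycle length 1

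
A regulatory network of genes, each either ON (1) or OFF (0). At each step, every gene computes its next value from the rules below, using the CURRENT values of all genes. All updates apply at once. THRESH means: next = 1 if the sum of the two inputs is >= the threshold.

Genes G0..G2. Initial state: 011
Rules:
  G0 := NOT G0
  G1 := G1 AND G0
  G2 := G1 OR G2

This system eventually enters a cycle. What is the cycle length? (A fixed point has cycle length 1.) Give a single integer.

Answer: 2

Derivation:
Step 0: 011
Step 1: G0=NOT G0=NOT 0=1 G1=G1&G0=1&0=0 G2=G1|G2=1|1=1 -> 101
Step 2: G0=NOT G0=NOT 1=0 G1=G1&G0=0&1=0 G2=G1|G2=0|1=1 -> 001
Step 3: G0=NOT G0=NOT 0=1 G1=G1&G0=0&0=0 G2=G1|G2=0|1=1 -> 101
State from step 3 equals state from step 1 -> cycle length 2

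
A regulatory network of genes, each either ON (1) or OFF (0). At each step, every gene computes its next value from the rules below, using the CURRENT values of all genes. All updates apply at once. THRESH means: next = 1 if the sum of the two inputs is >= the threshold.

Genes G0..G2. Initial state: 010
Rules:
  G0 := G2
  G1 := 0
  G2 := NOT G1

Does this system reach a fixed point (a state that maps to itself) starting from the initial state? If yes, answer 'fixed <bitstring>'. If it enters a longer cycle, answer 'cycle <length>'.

Answer: fixed 101

Derivation:
Step 0: 010
Step 1: G0=G2=0 G1=0(const) G2=NOT G1=NOT 1=0 -> 000
Step 2: G0=G2=0 G1=0(const) G2=NOT G1=NOT 0=1 -> 001
Step 3: G0=G2=1 G1=0(const) G2=NOT G1=NOT 0=1 -> 101
Step 4: G0=G2=1 G1=0(const) G2=NOT G1=NOT 0=1 -> 101
Fixed point reached at step 3: 101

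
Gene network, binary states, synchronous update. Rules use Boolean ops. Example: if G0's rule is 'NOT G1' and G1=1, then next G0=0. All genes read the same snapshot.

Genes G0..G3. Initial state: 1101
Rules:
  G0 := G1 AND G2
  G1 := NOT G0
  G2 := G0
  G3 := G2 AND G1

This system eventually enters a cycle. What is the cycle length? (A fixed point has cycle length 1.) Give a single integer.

Answer: 1

Derivation:
Step 0: 1101
Step 1: G0=G1&G2=1&0=0 G1=NOT G0=NOT 1=0 G2=G0=1 G3=G2&G1=0&1=0 -> 0010
Step 2: G0=G1&G2=0&1=0 G1=NOT G0=NOT 0=1 G2=G0=0 G3=G2&G1=1&0=0 -> 0100
Step 3: G0=G1&G2=1&0=0 G1=NOT G0=NOT 0=1 G2=G0=0 G3=G2&G1=0&1=0 -> 0100
State from step 3 equals state from step 2 -> cycle length 1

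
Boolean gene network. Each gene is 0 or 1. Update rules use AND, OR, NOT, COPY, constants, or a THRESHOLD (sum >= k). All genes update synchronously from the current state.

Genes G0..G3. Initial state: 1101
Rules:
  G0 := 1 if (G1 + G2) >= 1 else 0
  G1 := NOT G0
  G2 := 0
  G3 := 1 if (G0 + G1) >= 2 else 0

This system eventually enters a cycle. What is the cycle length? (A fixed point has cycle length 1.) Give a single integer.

Step 0: 1101
Step 1: G0=(1+0>=1)=1 G1=NOT G0=NOT 1=0 G2=0(const) G3=(1+1>=2)=1 -> 1001
Step 2: G0=(0+0>=1)=0 G1=NOT G0=NOT 1=0 G2=0(const) G3=(1+0>=2)=0 -> 0000
Step 3: G0=(0+0>=1)=0 G1=NOT G0=NOT 0=1 G2=0(const) G3=(0+0>=2)=0 -> 0100
Step 4: G0=(1+0>=1)=1 G1=NOT G0=NOT 0=1 G2=0(const) G3=(0+1>=2)=0 -> 1100
Step 5: G0=(1+0>=1)=1 G1=NOT G0=NOT 1=0 G2=0(const) G3=(1+1>=2)=1 -> 1001
State from step 5 equals state from step 1 -> cycle length 4

Answer: 4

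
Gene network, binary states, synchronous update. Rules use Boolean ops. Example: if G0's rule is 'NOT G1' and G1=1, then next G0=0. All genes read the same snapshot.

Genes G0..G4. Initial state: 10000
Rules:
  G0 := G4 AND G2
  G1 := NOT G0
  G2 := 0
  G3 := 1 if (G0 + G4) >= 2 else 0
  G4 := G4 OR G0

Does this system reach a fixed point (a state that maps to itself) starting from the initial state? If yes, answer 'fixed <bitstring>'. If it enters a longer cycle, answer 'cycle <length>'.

Answer: fixed 01001

Derivation:
Step 0: 10000
Step 1: G0=G4&G2=0&0=0 G1=NOT G0=NOT 1=0 G2=0(const) G3=(1+0>=2)=0 G4=G4|G0=0|1=1 -> 00001
Step 2: G0=G4&G2=1&0=0 G1=NOT G0=NOT 0=1 G2=0(const) G3=(0+1>=2)=0 G4=G4|G0=1|0=1 -> 01001
Step 3: G0=G4&G2=1&0=0 G1=NOT G0=NOT 0=1 G2=0(const) G3=(0+1>=2)=0 G4=G4|G0=1|0=1 -> 01001
Fixed point reached at step 2: 01001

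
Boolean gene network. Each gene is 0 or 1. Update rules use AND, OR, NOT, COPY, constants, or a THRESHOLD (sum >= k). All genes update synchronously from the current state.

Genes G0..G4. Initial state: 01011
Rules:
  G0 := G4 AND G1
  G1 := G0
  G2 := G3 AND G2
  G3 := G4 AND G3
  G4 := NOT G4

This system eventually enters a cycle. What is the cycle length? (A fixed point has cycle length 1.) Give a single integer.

Answer: 2

Derivation:
Step 0: 01011
Step 1: G0=G4&G1=1&1=1 G1=G0=0 G2=G3&G2=1&0=0 G3=G4&G3=1&1=1 G4=NOT G4=NOT 1=0 -> 10010
Step 2: G0=G4&G1=0&0=0 G1=G0=1 G2=G3&G2=1&0=0 G3=G4&G3=0&1=0 G4=NOT G4=NOT 0=1 -> 01001
Step 3: G0=G4&G1=1&1=1 G1=G0=0 G2=G3&G2=0&0=0 G3=G4&G3=1&0=0 G4=NOT G4=NOT 1=0 -> 10000
Step 4: G0=G4&G1=0&0=0 G1=G0=1 G2=G3&G2=0&0=0 G3=G4&G3=0&0=0 G4=NOT G4=NOT 0=1 -> 01001
State from step 4 equals state from step 2 -> cycle length 2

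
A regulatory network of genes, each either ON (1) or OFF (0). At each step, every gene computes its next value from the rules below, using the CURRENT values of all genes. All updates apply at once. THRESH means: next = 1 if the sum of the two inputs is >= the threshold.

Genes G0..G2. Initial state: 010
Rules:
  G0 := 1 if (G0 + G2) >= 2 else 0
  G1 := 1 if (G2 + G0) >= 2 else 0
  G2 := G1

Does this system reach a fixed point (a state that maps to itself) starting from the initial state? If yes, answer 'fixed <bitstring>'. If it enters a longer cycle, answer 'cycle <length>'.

Step 0: 010
Step 1: G0=(0+0>=2)=0 G1=(0+0>=2)=0 G2=G1=1 -> 001
Step 2: G0=(0+1>=2)=0 G1=(1+0>=2)=0 G2=G1=0 -> 000
Step 3: G0=(0+0>=2)=0 G1=(0+0>=2)=0 G2=G1=0 -> 000
Fixed point reached at step 2: 000

Answer: fixed 000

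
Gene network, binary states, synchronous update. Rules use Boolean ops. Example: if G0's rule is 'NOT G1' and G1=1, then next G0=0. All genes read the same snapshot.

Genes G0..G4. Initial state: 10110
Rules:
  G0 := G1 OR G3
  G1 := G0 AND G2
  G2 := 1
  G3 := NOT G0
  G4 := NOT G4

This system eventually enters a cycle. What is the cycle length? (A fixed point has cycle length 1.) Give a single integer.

Step 0: 10110
Step 1: G0=G1|G3=0|1=1 G1=G0&G2=1&1=1 G2=1(const) G3=NOT G0=NOT 1=0 G4=NOT G4=NOT 0=1 -> 11101
Step 2: G0=G1|G3=1|0=1 G1=G0&G2=1&1=1 G2=1(const) G3=NOT G0=NOT 1=0 G4=NOT G4=NOT 1=0 -> 11100
Step 3: G0=G1|G3=1|0=1 G1=G0&G2=1&1=1 G2=1(const) G3=NOT G0=NOT 1=0 G4=NOT G4=NOT 0=1 -> 11101
State from step 3 equals state from step 1 -> cycle length 2

Answer: 2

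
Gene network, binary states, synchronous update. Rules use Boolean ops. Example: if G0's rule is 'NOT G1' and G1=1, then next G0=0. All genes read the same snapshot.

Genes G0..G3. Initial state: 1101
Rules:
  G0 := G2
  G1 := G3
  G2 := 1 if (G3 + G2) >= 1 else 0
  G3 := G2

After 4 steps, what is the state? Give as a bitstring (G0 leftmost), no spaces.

Step 1: G0=G2=0 G1=G3=1 G2=(1+0>=1)=1 G3=G2=0 -> 0110
Step 2: G0=G2=1 G1=G3=0 G2=(0+1>=1)=1 G3=G2=1 -> 1011
Step 3: G0=G2=1 G1=G3=1 G2=(1+1>=1)=1 G3=G2=1 -> 1111
Step 4: G0=G2=1 G1=G3=1 G2=(1+1>=1)=1 G3=G2=1 -> 1111

1111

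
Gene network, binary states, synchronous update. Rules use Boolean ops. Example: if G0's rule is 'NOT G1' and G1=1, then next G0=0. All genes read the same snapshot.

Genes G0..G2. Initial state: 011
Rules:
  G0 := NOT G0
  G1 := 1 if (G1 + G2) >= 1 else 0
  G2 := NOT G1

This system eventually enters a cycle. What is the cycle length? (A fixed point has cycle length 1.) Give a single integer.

Step 0: 011
Step 1: G0=NOT G0=NOT 0=1 G1=(1+1>=1)=1 G2=NOT G1=NOT 1=0 -> 110
Step 2: G0=NOT G0=NOT 1=0 G1=(1+0>=1)=1 G2=NOT G1=NOT 1=0 -> 010
Step 3: G0=NOT G0=NOT 0=1 G1=(1+0>=1)=1 G2=NOT G1=NOT 1=0 -> 110
State from step 3 equals state from step 1 -> cycle length 2

Answer: 2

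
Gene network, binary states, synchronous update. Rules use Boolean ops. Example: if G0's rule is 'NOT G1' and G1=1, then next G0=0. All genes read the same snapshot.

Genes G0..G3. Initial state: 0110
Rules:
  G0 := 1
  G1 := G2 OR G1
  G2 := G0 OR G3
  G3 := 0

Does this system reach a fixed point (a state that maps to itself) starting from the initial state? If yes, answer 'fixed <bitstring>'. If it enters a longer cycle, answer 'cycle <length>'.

Step 0: 0110
Step 1: G0=1(const) G1=G2|G1=1|1=1 G2=G0|G3=0|0=0 G3=0(const) -> 1100
Step 2: G0=1(const) G1=G2|G1=0|1=1 G2=G0|G3=1|0=1 G3=0(const) -> 1110
Step 3: G0=1(const) G1=G2|G1=1|1=1 G2=G0|G3=1|0=1 G3=0(const) -> 1110
Fixed point reached at step 2: 1110

Answer: fixed 1110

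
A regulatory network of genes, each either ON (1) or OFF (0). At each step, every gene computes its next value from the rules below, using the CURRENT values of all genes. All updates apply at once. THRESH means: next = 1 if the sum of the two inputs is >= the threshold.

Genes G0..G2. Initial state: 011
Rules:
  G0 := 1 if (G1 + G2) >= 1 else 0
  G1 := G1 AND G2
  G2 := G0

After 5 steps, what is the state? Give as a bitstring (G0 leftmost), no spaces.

Step 1: G0=(1+1>=1)=1 G1=G1&G2=1&1=1 G2=G0=0 -> 110
Step 2: G0=(1+0>=1)=1 G1=G1&G2=1&0=0 G2=G0=1 -> 101
Step 3: G0=(0+1>=1)=1 G1=G1&G2=0&1=0 G2=G0=1 -> 101
Step 4: G0=(0+1>=1)=1 G1=G1&G2=0&1=0 G2=G0=1 -> 101
Step 5: G0=(0+1>=1)=1 G1=G1&G2=0&1=0 G2=G0=1 -> 101

101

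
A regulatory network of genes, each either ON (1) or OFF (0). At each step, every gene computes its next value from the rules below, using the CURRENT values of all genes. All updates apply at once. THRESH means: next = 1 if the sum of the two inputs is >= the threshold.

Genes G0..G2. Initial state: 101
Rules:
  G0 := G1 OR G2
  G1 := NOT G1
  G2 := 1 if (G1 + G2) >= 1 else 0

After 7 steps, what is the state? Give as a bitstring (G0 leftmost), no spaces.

Step 1: G0=G1|G2=0|1=1 G1=NOT G1=NOT 0=1 G2=(0+1>=1)=1 -> 111
Step 2: G0=G1|G2=1|1=1 G1=NOT G1=NOT 1=0 G2=(1+1>=1)=1 -> 101
Step 3: G0=G1|G2=0|1=1 G1=NOT G1=NOT 0=1 G2=(0+1>=1)=1 -> 111
Step 4: G0=G1|G2=1|1=1 G1=NOT G1=NOT 1=0 G2=(1+1>=1)=1 -> 101
Step 5: G0=G1|G2=0|1=1 G1=NOT G1=NOT 0=1 G2=(0+1>=1)=1 -> 111
Step 6: G0=G1|G2=1|1=1 G1=NOT G1=NOT 1=0 G2=(1+1>=1)=1 -> 101
Step 7: G0=G1|G2=0|1=1 G1=NOT G1=NOT 0=1 G2=(0+1>=1)=1 -> 111

111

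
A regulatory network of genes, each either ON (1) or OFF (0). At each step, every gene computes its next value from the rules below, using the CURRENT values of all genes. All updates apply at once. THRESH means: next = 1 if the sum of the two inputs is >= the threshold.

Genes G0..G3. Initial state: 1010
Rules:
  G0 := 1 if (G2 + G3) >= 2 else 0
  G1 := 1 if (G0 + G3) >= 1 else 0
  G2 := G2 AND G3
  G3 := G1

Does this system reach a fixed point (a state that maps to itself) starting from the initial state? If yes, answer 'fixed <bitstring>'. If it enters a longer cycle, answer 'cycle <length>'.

Step 0: 1010
Step 1: G0=(1+0>=2)=0 G1=(1+0>=1)=1 G2=G2&G3=1&0=0 G3=G1=0 -> 0100
Step 2: G0=(0+0>=2)=0 G1=(0+0>=1)=0 G2=G2&G3=0&0=0 G3=G1=1 -> 0001
Step 3: G0=(0+1>=2)=0 G1=(0+1>=1)=1 G2=G2&G3=0&1=0 G3=G1=0 -> 0100
Cycle of length 2 starting at step 1 -> no fixed point

Answer: cycle 2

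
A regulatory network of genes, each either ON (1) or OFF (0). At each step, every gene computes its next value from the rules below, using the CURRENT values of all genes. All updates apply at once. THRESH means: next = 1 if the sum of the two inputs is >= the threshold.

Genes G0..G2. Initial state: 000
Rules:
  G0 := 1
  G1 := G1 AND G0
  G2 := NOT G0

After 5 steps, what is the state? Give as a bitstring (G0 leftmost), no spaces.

Step 1: G0=1(const) G1=G1&G0=0&0=0 G2=NOT G0=NOT 0=1 -> 101
Step 2: G0=1(const) G1=G1&G0=0&1=0 G2=NOT G0=NOT 1=0 -> 100
Step 3: G0=1(const) G1=G1&G0=0&1=0 G2=NOT G0=NOT 1=0 -> 100
Step 4: G0=1(const) G1=G1&G0=0&1=0 G2=NOT G0=NOT 1=0 -> 100
Step 5: G0=1(const) G1=G1&G0=0&1=0 G2=NOT G0=NOT 1=0 -> 100

100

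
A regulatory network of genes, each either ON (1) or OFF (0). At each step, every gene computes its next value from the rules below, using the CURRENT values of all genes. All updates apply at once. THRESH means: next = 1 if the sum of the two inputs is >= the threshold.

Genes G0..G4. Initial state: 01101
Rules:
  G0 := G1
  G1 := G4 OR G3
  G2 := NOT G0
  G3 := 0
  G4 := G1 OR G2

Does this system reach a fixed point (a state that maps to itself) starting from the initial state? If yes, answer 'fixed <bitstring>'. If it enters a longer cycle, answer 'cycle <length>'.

Answer: fixed 11001

Derivation:
Step 0: 01101
Step 1: G0=G1=1 G1=G4|G3=1|0=1 G2=NOT G0=NOT 0=1 G3=0(const) G4=G1|G2=1|1=1 -> 11101
Step 2: G0=G1=1 G1=G4|G3=1|0=1 G2=NOT G0=NOT 1=0 G3=0(const) G4=G1|G2=1|1=1 -> 11001
Step 3: G0=G1=1 G1=G4|G3=1|0=1 G2=NOT G0=NOT 1=0 G3=0(const) G4=G1|G2=1|0=1 -> 11001
Fixed point reached at step 2: 11001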